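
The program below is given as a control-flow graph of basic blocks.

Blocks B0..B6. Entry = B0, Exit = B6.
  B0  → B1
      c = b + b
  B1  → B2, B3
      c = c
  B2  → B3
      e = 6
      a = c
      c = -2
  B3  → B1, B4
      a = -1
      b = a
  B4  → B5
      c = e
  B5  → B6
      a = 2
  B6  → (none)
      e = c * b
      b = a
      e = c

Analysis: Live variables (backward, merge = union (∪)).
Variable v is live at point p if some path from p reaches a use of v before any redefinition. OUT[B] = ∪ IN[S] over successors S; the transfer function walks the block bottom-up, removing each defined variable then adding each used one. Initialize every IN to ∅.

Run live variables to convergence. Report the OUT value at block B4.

Converged values:
  B0:  IN={b, e}  OUT={c, e}
  B1:  IN={c, e}  OUT={c, e}
  B2:  IN={c}  OUT={c, e}
  B3:  IN={c, e}  OUT={b, c, e}
  B4:  IN={b, e}  OUT={b, c}
  B5:  IN={b, c}  OUT={a, b, c}
  B6:  IN={a, b, c}  OUT={}

Merge at B4: OUT[B4] = IN[B5] = {b, c}

Answer: {b, c}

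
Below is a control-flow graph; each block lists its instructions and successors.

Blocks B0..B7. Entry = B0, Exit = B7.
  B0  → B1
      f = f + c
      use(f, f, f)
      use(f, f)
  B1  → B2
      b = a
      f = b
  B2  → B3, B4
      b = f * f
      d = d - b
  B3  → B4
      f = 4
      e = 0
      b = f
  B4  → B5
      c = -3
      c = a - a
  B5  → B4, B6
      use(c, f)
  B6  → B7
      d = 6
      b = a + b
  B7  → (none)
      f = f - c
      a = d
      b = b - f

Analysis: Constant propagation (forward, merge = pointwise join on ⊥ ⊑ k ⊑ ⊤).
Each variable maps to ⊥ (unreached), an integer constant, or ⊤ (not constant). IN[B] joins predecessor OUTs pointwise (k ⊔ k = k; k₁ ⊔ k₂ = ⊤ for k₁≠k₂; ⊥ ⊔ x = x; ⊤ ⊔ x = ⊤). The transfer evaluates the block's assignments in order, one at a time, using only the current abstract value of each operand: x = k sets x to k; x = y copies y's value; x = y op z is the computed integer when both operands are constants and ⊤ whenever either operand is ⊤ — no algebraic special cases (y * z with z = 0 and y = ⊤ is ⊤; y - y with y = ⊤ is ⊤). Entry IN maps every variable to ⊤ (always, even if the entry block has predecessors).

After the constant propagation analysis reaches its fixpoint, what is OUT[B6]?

Fixpoint table:
  B0:  IN=(all ⊤)  OUT=(all ⊤)
  B1:  IN=(all ⊤)  OUT=(all ⊤)
  B2:  IN=(all ⊤)  OUT=(all ⊤)
  B3:  IN=(all ⊤)  OUT={b:4, e:0, f:4; rest ⊤}
  B4:  IN=(all ⊤)  OUT=(all ⊤)
  B5:  IN=(all ⊤)  OUT=(all ⊤)
  B6:  IN=(all ⊤)  OUT={d:6; rest ⊤}
  B7:  IN={d:6; rest ⊤}  OUT={a:6, d:6; rest ⊤}

Merge at B6: IN[B6] = OUT[B5] = {a: ⊤, b: ⊤, c: ⊤, d: ⊤, e: ⊤, f: ⊤}
Applying B6's transfer function to that IN value gives OUT[B6] (row B6 above).

Answer: {a: ⊤, b: ⊤, c: ⊤, d: 6, e: ⊤, f: ⊤}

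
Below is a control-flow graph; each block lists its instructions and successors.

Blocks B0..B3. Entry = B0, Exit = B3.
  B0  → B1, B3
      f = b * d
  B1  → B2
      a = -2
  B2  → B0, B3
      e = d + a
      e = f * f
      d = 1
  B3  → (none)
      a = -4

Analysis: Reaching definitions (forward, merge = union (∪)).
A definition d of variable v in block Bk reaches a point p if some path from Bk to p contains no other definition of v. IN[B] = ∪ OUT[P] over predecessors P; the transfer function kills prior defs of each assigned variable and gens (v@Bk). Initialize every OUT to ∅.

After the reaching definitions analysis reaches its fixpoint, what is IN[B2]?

Answer: {a@B1, d@B2, e@B2, f@B0}

Trace:
Fixpoint table:
  B0:  IN={a@B1, d@B2, e@B2, f@B0}  OUT={a@B1, d@B2, e@B2, f@B0}
  B1:  IN={a@B1, d@B2, e@B2, f@B0}  OUT={a@B1, d@B2, e@B2, f@B0}
  B2:  IN={a@B1, d@B2, e@B2, f@B0}  OUT={a@B1, d@B2, e@B2, f@B0}
  B3:  IN={a@B1, d@B2, e@B2, f@B0}  OUT={a@B3, d@B2, e@B2, f@B0}

Merge at B2: IN[B2] = OUT[B1] = {a@B1, d@B2, e@B2, f@B0}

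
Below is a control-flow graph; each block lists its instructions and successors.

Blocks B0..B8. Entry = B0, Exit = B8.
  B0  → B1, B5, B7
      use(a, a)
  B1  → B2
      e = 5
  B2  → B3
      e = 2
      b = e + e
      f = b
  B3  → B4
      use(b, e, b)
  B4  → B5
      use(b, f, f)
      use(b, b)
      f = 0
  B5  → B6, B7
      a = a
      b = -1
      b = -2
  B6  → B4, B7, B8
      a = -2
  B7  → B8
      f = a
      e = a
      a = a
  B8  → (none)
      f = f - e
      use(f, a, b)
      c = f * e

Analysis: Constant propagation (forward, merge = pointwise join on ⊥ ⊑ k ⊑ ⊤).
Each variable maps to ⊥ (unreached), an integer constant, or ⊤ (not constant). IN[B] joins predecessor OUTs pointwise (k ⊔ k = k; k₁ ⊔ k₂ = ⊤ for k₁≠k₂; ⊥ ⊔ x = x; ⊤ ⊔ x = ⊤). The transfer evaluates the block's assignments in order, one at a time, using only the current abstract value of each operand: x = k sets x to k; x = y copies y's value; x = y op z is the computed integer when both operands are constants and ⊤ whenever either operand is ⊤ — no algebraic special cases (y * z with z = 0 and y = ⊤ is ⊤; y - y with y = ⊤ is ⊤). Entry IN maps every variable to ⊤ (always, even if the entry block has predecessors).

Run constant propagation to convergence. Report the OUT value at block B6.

Answer: {a: -2, b: -2, c: ⊤, d: ⊤, e: ⊤, f: ⊤}

Working:
Converged values:
  B0: | IN=(all ⊤) | OUT=(all ⊤)
  B1: | IN=(all ⊤) | OUT={e:5; rest ⊤}
  B2: | IN={e:5; rest ⊤} | OUT={b:4, e:2, f:4; rest ⊤}
  B3: | IN={b:4, e:2, f:4; rest ⊤} | OUT={b:4, e:2, f:4; rest ⊤}
  B4: | IN=(all ⊤) | OUT={f:0; rest ⊤}
  B5: | IN=(all ⊤) | OUT={b:-2; rest ⊤}
  B6: | IN={b:-2; rest ⊤} | OUT={a:-2, b:-2; rest ⊤}
  B7: | IN=(all ⊤) | OUT=(all ⊤)
  B8: | IN=(all ⊤) | OUT=(all ⊤)

Merge at B6: IN[B6] = OUT[B5] = {a: ⊤, b: -2, c: ⊤, d: ⊤, e: ⊤, f: ⊤}
Applying B6's transfer function to that IN value gives OUT[B6] (row B6 above).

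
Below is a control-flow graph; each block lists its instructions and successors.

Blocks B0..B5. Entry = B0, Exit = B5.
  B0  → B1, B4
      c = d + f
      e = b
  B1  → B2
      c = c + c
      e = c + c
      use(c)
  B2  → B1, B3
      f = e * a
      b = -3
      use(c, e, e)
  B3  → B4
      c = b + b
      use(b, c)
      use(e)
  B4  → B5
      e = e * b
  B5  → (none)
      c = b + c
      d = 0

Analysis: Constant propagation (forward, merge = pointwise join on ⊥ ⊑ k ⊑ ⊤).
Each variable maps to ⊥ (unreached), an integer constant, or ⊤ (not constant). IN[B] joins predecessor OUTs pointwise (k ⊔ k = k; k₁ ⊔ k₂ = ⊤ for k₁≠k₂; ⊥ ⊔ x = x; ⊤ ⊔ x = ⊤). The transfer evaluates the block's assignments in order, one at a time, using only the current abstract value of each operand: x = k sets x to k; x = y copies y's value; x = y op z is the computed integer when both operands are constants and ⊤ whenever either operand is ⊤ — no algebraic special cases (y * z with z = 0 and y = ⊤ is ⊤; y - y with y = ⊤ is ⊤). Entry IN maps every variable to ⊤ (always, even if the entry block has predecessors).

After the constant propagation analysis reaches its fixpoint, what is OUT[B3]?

Per-block solution:
  B0: | IN=(all ⊤) | OUT=(all ⊤)
  B1: | IN=(all ⊤) | OUT=(all ⊤)
  B2: | IN=(all ⊤) | OUT={b:-3; rest ⊤}
  B3: | IN={b:-3; rest ⊤} | OUT={b:-3, c:-6; rest ⊤}
  B4: | IN=(all ⊤) | OUT=(all ⊤)
  B5: | IN=(all ⊤) | OUT={d:0; rest ⊤}

Merge at B3: IN[B3] = OUT[B2] = {a: ⊤, b: -3, c: ⊤, d: ⊤, e: ⊤, f: ⊤}
Applying B3's transfer function to that IN value gives OUT[B3] (row B3 above).

Answer: {a: ⊤, b: -3, c: -6, d: ⊤, e: ⊤, f: ⊤}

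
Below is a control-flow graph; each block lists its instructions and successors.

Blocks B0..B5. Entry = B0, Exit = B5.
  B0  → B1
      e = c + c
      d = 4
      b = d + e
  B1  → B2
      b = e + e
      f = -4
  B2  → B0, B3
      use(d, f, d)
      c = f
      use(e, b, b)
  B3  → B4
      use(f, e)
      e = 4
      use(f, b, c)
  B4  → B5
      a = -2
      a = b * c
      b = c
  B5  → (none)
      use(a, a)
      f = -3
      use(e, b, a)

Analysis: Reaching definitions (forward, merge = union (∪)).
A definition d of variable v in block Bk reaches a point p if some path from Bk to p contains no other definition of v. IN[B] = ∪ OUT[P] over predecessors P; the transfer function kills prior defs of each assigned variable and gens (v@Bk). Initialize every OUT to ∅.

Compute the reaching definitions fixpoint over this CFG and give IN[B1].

Answer: {b@B0, c@B2, d@B0, e@B0, f@B1}

Derivation:
Fixpoint table:
  B0:  IN={b@B1, c@B2, d@B0, e@B0, f@B1}  OUT={b@B0, c@B2, d@B0, e@B0, f@B1}
  B1:  IN={b@B0, c@B2, d@B0, e@B0, f@B1}  OUT={b@B1, c@B2, d@B0, e@B0, f@B1}
  B2:  IN={b@B1, c@B2, d@B0, e@B0, f@B1}  OUT={b@B1, c@B2, d@B0, e@B0, f@B1}
  B3:  IN={b@B1, c@B2, d@B0, e@B0, f@B1}  OUT={b@B1, c@B2, d@B0, e@B3, f@B1}
  B4:  IN={b@B1, c@B2, d@B0, e@B3, f@B1}  OUT={a@B4, b@B4, c@B2, d@B0, e@B3, f@B1}
  B5:  IN={a@B4, b@B4, c@B2, d@B0, e@B3, f@B1}  OUT={a@B4, b@B4, c@B2, d@B0, e@B3, f@B5}

Merge at B1: IN[B1] = OUT[B0] = {b@B0, c@B2, d@B0, e@B0, f@B1}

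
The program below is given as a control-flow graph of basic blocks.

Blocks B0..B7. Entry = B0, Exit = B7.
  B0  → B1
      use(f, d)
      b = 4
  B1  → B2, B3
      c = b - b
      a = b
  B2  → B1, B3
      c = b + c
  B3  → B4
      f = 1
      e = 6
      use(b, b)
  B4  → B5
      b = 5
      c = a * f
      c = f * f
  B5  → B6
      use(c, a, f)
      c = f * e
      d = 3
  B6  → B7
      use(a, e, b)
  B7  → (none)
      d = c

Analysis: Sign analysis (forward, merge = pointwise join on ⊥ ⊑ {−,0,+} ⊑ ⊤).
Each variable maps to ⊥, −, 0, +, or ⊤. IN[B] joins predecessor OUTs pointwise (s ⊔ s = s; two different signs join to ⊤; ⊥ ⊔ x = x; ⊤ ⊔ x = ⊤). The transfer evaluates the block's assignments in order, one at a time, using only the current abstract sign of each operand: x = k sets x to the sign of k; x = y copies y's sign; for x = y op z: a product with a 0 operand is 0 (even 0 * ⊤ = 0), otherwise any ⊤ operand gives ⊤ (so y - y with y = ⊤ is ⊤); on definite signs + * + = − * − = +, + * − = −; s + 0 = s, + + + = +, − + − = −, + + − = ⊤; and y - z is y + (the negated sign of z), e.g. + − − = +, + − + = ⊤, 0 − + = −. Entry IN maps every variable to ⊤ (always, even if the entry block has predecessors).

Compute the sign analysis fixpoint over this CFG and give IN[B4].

Converged values:
  B0:   IN=(all ⊤)   OUT={b:+; rest ⊤}
  B1:   IN={b:+; rest ⊤}   OUT={a:+, b:+; rest ⊤}
  B2:   IN={a:+, b:+; rest ⊤}   OUT={a:+, b:+; rest ⊤}
  B3:   IN={a:+, b:+; rest ⊤}   OUT={a:+, b:+, e:+, f:+; rest ⊤}
  B4:   IN={a:+, b:+, e:+, f:+; rest ⊤}   OUT={a:+, b:+, c:+, e:+, f:+; rest ⊤}
  B5:   IN={a:+, b:+, c:+, e:+, f:+; rest ⊤}   OUT={a:+, b:+, c:+, d:+, e:+, f:+; rest ⊤}
  B6:   IN={a:+, b:+, c:+, d:+, e:+, f:+; rest ⊤}   OUT={a:+, b:+, c:+, d:+, e:+, f:+; rest ⊤}
  B7:   IN={a:+, b:+, c:+, d:+, e:+, f:+; rest ⊤}   OUT={a:+, b:+, c:+, d:+, e:+, f:+; rest ⊤}

Merge at B4: IN[B4] = OUT[B3] = {a: +, b: +, c: ⊤, d: ⊤, e: +, f: +}

Answer: {a: +, b: +, c: ⊤, d: ⊤, e: +, f: +}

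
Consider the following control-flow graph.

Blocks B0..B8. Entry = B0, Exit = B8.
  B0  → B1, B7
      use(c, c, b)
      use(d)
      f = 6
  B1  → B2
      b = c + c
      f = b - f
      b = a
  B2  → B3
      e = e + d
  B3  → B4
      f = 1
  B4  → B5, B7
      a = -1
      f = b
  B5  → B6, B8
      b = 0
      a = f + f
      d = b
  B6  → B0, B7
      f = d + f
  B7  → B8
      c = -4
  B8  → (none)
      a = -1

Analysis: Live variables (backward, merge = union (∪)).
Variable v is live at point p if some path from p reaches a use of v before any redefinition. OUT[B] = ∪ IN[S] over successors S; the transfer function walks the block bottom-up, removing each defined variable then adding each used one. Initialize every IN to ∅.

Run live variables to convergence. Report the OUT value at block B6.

Per-block solution:
  B0: | IN={a, b, c, d, e} | OUT={a, c, d, e, f}
  B1: | IN={a, c, d, e, f} | OUT={b, c, d, e}
  B2: | IN={b, c, d, e} | OUT={b, c, e}
  B3: | IN={b, c, e} | OUT={b, c, e}
  B4: | IN={b, c, e} | OUT={c, e, f}
  B5: | IN={c, e, f} | OUT={a, b, c, d, e, f}
  B6: | IN={a, b, c, d, e, f} | OUT={a, b, c, d, e}
  B7: | IN={} | OUT={}
  B8: | IN={} | OUT={}

Merge at B6: OUT[B6] = IN[B0] ⊔ IN[B7] = {a, b, c, d, e}

Answer: {a, b, c, d, e}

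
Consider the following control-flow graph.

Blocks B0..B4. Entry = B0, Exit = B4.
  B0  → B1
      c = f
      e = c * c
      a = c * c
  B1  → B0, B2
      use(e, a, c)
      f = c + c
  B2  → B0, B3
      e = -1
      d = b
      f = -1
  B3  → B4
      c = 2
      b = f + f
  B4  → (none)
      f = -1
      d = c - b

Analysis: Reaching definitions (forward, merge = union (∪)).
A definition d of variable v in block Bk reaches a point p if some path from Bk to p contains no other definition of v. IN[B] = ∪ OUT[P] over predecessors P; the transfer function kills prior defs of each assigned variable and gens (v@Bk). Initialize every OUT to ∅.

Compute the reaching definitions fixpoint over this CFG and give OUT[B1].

Answer: {a@B0, c@B0, d@B2, e@B0, f@B1}

Trace:
Per-block solution:
  B0: | IN={a@B0, c@B0, d@B2, e@B0, e@B2, f@B1, f@B2} | OUT={a@B0, c@B0, d@B2, e@B0, f@B1, f@B2}
  B1: | IN={a@B0, c@B0, d@B2, e@B0, f@B1, f@B2} | OUT={a@B0, c@B0, d@B2, e@B0, f@B1}
  B2: | IN={a@B0, c@B0, d@B2, e@B0, f@B1} | OUT={a@B0, c@B0, d@B2, e@B2, f@B2}
  B3: | IN={a@B0, c@B0, d@B2, e@B2, f@B2} | OUT={a@B0, b@B3, c@B3, d@B2, e@B2, f@B2}
  B4: | IN={a@B0, b@B3, c@B3, d@B2, e@B2, f@B2} | OUT={a@B0, b@B3, c@B3, d@B4, e@B2, f@B4}

Merge at B1: IN[B1] = OUT[B0] = {a@B0, c@B0, d@B2, e@B0, f@B1, f@B2}
Applying B1's transfer function to that IN value gives OUT[B1] (row B1 above).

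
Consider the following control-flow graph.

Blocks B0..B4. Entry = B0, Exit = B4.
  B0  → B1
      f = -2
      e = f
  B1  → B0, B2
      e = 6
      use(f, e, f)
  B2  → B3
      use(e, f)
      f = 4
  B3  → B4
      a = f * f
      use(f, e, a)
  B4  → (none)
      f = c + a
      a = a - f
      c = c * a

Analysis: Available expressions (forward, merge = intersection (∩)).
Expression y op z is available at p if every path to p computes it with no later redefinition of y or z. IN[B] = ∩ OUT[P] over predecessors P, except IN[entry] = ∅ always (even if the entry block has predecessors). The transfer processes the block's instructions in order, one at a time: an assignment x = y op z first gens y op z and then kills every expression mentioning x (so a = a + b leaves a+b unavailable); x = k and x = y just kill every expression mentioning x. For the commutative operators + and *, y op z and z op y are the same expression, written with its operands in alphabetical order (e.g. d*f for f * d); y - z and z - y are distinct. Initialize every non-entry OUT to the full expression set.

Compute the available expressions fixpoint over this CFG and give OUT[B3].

Per-block solution:
  B0: | IN={} | OUT={}
  B1: | IN={} | OUT={}
  B2: | IN={} | OUT={}
  B3: | IN={} | OUT={f*f}
  B4: | IN={f*f} | OUT={}

Merge at B3: IN[B3] = OUT[B2] = {}
Applying B3's transfer function to that IN value gives OUT[B3] (row B3 above).

Answer: {f*f}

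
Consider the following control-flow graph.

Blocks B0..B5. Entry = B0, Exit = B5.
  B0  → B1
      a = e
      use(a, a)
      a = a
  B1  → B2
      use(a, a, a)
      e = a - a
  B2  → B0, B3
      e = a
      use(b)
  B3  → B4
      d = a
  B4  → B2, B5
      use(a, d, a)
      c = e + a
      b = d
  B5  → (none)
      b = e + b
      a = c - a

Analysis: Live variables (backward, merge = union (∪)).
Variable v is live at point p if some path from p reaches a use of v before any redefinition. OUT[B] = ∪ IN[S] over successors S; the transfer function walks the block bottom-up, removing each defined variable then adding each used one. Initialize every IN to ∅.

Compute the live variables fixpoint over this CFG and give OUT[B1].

Fixpoint table:
  B0:  IN={b, e}  OUT={a, b}
  B1:  IN={a, b}  OUT={a, b}
  B2:  IN={a, b}  OUT={a, b, e}
  B3:  IN={a, e}  OUT={a, d, e}
  B4:  IN={a, d, e}  OUT={a, b, c, e}
  B5:  IN={a, b, c, e}  OUT={}

Merge at B1: OUT[B1] = IN[B2] = {a, b}

Answer: {a, b}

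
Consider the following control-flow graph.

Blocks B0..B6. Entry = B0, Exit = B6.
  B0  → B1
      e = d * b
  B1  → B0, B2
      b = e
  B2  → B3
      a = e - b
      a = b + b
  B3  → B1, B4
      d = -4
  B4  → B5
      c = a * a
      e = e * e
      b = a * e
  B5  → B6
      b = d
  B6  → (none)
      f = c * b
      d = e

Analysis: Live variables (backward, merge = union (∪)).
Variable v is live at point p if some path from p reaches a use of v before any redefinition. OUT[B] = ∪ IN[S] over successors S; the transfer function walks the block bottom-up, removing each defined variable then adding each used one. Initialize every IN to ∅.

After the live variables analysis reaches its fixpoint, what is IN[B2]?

Answer: {b, e}

Derivation:
Converged values:
  B0:  IN={b, d}  OUT={d, e}
  B1:  IN={d, e}  OUT={b, d, e}
  B2:  IN={b, e}  OUT={a, e}
  B3:  IN={a, e}  OUT={a, d, e}
  B4:  IN={a, d, e}  OUT={c, d, e}
  B5:  IN={c, d, e}  OUT={b, c, e}
  B6:  IN={b, c, e}  OUT={}

Merge at B2: OUT[B2] = IN[B3] = {a, e}
Applying B2's transfer function to that OUT value gives IN[B2] (row B2 above).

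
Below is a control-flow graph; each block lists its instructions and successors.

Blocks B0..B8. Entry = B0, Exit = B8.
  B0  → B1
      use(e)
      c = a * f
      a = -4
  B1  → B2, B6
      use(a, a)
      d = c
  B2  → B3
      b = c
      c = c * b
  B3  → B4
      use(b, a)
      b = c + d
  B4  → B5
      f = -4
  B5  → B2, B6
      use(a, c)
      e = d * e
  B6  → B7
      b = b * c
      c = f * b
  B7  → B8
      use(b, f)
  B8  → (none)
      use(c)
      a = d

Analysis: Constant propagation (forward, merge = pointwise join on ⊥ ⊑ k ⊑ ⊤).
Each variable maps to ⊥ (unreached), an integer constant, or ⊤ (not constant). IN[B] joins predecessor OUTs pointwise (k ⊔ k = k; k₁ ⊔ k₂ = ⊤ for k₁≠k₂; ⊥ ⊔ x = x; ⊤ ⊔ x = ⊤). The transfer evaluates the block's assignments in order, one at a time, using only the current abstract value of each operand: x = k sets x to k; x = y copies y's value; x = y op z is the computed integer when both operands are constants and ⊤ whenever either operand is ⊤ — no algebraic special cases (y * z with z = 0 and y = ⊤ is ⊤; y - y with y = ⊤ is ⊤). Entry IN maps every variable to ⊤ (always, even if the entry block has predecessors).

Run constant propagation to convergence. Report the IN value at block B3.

Answer: {a: -4, b: ⊤, c: ⊤, d: ⊤, e: ⊤, f: ⊤}

Working:
Per-block solution:
  B0:  IN=(all ⊤)  OUT={a:-4; rest ⊤}
  B1:  IN={a:-4; rest ⊤}  OUT={a:-4; rest ⊤}
  B2:  IN={a:-4; rest ⊤}  OUT={a:-4; rest ⊤}
  B3:  IN={a:-4; rest ⊤}  OUT={a:-4; rest ⊤}
  B4:  IN={a:-4; rest ⊤}  OUT={a:-4, f:-4; rest ⊤}
  B5:  IN={a:-4, f:-4; rest ⊤}  OUT={a:-4, f:-4; rest ⊤}
  B6:  IN={a:-4; rest ⊤}  OUT={a:-4; rest ⊤}
  B7:  IN={a:-4; rest ⊤}  OUT={a:-4; rest ⊤}
  B8:  IN={a:-4; rest ⊤}  OUT=(all ⊤)

Merge at B3: IN[B3] = OUT[B2] = {a: -4, b: ⊤, c: ⊤, d: ⊤, e: ⊤, f: ⊤}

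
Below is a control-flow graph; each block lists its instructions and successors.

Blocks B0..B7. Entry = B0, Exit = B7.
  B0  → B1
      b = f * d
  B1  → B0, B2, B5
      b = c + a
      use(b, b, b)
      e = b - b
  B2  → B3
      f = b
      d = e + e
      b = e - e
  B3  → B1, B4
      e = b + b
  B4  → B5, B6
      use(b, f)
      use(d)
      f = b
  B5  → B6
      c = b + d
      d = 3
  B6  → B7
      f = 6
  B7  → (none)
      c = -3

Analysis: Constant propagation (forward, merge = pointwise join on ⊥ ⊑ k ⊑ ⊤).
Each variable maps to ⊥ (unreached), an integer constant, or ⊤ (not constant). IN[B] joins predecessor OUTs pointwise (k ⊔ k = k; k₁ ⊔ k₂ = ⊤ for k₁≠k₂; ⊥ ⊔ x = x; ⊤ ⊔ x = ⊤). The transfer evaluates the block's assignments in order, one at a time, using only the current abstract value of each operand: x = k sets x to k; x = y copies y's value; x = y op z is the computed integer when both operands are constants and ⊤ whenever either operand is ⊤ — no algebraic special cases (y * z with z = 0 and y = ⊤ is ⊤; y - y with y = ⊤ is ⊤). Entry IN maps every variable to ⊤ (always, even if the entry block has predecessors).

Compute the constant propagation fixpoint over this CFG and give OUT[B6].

Answer: {a: ⊤, b: ⊤, c: ⊤, d: ⊤, e: ⊤, f: 6}

Derivation:
Converged values:
  B0:   IN=(all ⊤)   OUT=(all ⊤)
  B1:   IN=(all ⊤)   OUT=(all ⊤)
  B2:   IN=(all ⊤)   OUT=(all ⊤)
  B3:   IN=(all ⊤)   OUT=(all ⊤)
  B4:   IN=(all ⊤)   OUT=(all ⊤)
  B5:   IN=(all ⊤)   OUT={d:3; rest ⊤}
  B6:   IN=(all ⊤)   OUT={f:6; rest ⊤}
  B7:   IN={f:6; rest ⊤}   OUT={c:-3, f:6; rest ⊤}

Merge at B6: IN[B6] = OUT[B4] ⊔ OUT[B5] = {a: ⊤, b: ⊤, c: ⊤, d: ⊤, e: ⊤, f: ⊤}
Applying B6's transfer function to that IN value gives OUT[B6] (row B6 above).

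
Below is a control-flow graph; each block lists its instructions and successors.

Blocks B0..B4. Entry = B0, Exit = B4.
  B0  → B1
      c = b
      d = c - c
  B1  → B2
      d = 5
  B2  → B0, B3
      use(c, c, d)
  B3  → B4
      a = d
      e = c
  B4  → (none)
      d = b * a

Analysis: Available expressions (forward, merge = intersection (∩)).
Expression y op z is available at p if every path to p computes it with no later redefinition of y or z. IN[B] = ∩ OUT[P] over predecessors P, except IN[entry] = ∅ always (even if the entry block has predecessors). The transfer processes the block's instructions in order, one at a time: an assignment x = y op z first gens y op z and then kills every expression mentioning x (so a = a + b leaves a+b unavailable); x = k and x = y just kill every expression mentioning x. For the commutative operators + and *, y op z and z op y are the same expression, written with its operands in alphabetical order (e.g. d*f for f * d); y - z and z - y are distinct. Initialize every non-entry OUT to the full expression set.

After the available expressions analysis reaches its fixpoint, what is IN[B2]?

Fixpoint table:
  B0:   IN={}   OUT={c-c}
  B1:   IN={c-c}   OUT={c-c}
  B2:   IN={c-c}   OUT={c-c}
  B3:   IN={c-c}   OUT={c-c}
  B4:   IN={c-c}   OUT={a*b, c-c}

Merge at B2: IN[B2] = OUT[B1] = {c-c}

Answer: {c-c}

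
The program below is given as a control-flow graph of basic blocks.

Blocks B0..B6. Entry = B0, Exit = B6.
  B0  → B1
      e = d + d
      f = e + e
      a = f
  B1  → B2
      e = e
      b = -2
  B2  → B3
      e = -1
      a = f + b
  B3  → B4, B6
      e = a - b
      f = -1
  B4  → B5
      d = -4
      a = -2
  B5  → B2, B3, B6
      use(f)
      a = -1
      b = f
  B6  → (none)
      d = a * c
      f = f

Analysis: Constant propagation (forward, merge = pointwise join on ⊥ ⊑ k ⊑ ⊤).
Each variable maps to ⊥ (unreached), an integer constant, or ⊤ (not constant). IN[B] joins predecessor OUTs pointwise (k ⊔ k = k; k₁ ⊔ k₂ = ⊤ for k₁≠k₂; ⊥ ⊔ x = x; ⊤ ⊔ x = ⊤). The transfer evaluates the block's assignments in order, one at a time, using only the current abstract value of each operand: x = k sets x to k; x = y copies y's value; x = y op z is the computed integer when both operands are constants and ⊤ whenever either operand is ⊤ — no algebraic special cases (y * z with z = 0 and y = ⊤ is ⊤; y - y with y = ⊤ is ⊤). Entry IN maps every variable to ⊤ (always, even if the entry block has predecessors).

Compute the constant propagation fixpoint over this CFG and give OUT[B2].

Fixpoint table:
  B0: | IN=(all ⊤) | OUT=(all ⊤)
  B1: | IN=(all ⊤) | OUT={b:-2; rest ⊤}
  B2: | IN=(all ⊤) | OUT={e:-1; rest ⊤}
  B3: | IN=(all ⊤) | OUT={f:-1; rest ⊤}
  B4: | IN={f:-1; rest ⊤} | OUT={a:-2, d:-4, f:-1; rest ⊤}
  B5: | IN={a:-2, d:-4, f:-1; rest ⊤} | OUT={a:-1, b:-1, d:-4, f:-1; rest ⊤}
  B6: | IN={f:-1; rest ⊤} | OUT={f:-1; rest ⊤}

Merge at B2: IN[B2] = OUT[B1] ⊔ OUT[B5] = {a: ⊤, b: ⊤, c: ⊤, d: ⊤, e: ⊤, f: ⊤}
Applying B2's transfer function to that IN value gives OUT[B2] (row B2 above).

Answer: {a: ⊤, b: ⊤, c: ⊤, d: ⊤, e: -1, f: ⊤}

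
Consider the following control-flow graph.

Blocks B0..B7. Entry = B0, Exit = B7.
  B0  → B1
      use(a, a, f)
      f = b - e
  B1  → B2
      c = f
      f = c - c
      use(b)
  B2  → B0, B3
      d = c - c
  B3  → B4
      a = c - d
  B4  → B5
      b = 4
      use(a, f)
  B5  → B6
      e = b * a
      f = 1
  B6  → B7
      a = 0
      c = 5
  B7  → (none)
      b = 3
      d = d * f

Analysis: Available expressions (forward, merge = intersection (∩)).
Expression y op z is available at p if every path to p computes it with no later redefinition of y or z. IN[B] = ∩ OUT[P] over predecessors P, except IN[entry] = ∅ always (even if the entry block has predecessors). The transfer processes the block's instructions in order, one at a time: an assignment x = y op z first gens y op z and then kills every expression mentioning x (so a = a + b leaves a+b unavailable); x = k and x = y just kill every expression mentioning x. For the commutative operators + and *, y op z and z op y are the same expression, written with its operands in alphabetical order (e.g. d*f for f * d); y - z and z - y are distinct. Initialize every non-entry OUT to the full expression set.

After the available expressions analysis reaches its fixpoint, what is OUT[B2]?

Converged values:
  B0: | IN={} | OUT={b-e}
  B1: | IN={b-e} | OUT={b-e, c-c}
  B2: | IN={b-e, c-c} | OUT={b-e, c-c}
  B3: | IN={b-e, c-c} | OUT={b-e, c-c, c-d}
  B4: | IN={b-e, c-c, c-d} | OUT={c-c, c-d}
  B5: | IN={c-c, c-d} | OUT={a*b, c-c, c-d}
  B6: | IN={a*b, c-c, c-d} | OUT={}
  B7: | IN={} | OUT={}

Merge at B2: IN[B2] = OUT[B1] = {b-e, c-c}
Applying B2's transfer function to that IN value gives OUT[B2] (row B2 above).

Answer: {b-e, c-c}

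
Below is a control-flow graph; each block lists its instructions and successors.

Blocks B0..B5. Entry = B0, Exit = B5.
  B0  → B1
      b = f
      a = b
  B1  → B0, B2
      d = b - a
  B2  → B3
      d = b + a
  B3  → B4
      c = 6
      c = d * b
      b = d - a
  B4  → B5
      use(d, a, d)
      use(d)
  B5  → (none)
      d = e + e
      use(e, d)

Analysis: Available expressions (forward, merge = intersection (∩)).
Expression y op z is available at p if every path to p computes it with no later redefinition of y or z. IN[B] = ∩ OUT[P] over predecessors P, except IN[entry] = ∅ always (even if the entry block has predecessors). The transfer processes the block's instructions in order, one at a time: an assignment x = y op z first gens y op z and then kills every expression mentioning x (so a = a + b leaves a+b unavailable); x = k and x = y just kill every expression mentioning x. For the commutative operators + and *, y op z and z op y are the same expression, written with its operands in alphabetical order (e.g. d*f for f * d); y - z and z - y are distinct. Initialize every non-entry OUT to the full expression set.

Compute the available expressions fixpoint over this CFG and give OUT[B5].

Answer: {e+e}

Trace:
Converged values:
  B0:  IN={}  OUT={}
  B1:  IN={}  OUT={b-a}
  B2:  IN={b-a}  OUT={a+b, b-a}
  B3:  IN={a+b, b-a}  OUT={d-a}
  B4:  IN={d-a}  OUT={d-a}
  B5:  IN={d-a}  OUT={e+e}

Merge at B5: IN[B5] = OUT[B4] = {d-a}
Applying B5's transfer function to that IN value gives OUT[B5] (row B5 above).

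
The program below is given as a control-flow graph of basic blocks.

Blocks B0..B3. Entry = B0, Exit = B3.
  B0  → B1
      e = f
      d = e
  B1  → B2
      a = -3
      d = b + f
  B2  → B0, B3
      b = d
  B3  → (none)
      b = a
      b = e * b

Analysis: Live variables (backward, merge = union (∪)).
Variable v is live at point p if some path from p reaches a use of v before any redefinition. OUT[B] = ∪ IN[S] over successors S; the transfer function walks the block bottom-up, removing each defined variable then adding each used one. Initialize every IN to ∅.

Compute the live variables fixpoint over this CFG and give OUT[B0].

Answer: {b, e, f}

Trace:
Per-block solution:
  B0: | IN={b, f} | OUT={b, e, f}
  B1: | IN={b, e, f} | OUT={a, d, e, f}
  B2: | IN={a, d, e, f} | OUT={a, b, e, f}
  B3: | IN={a, e} | OUT={}

Merge at B0: OUT[B0] = IN[B1] = {b, e, f}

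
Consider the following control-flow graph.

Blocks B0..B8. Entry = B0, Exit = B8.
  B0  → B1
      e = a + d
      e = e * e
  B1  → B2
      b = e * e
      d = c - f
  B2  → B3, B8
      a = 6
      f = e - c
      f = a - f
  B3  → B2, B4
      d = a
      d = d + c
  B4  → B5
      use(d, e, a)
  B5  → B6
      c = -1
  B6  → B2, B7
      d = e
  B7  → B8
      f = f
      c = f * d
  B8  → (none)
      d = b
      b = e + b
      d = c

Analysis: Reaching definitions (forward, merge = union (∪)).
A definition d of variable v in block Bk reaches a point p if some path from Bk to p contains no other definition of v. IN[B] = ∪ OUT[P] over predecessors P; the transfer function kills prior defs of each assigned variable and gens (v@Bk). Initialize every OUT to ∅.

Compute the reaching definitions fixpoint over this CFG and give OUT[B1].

Answer: {b@B1, d@B1, e@B0}

Derivation:
Per-block solution:
  B0: | IN={} | OUT={e@B0}
  B1: | IN={e@B0} | OUT={b@B1, d@B1, e@B0}
  B2: | IN={a@B2, b@B1, c@B5, d@B1, d@B3, d@B6, e@B0, f@B2} | OUT={a@B2, b@B1, c@B5, d@B1, d@B3, d@B6, e@B0, f@B2}
  B3: | IN={a@B2, b@B1, c@B5, d@B1, d@B3, d@B6, e@B0, f@B2} | OUT={a@B2, b@B1, c@B5, d@B3, e@B0, f@B2}
  B4: | IN={a@B2, b@B1, c@B5, d@B3, e@B0, f@B2} | OUT={a@B2, b@B1, c@B5, d@B3, e@B0, f@B2}
  B5: | IN={a@B2, b@B1, c@B5, d@B3, e@B0, f@B2} | OUT={a@B2, b@B1, c@B5, d@B3, e@B0, f@B2}
  B6: | IN={a@B2, b@B1, c@B5, d@B3, e@B0, f@B2} | OUT={a@B2, b@B1, c@B5, d@B6, e@B0, f@B2}
  B7: | IN={a@B2, b@B1, c@B5, d@B6, e@B0, f@B2} | OUT={a@B2, b@B1, c@B7, d@B6, e@B0, f@B7}
  B8: | IN={a@B2, b@B1, c@B5, c@B7, d@B1, d@B3, d@B6, e@B0, f@B2, f@B7} | OUT={a@B2, b@B8, c@B5, c@B7, d@B8, e@B0, f@B2, f@B7}

Merge at B1: IN[B1] = OUT[B0] = {e@B0}
Applying B1's transfer function to that IN value gives OUT[B1] (row B1 above).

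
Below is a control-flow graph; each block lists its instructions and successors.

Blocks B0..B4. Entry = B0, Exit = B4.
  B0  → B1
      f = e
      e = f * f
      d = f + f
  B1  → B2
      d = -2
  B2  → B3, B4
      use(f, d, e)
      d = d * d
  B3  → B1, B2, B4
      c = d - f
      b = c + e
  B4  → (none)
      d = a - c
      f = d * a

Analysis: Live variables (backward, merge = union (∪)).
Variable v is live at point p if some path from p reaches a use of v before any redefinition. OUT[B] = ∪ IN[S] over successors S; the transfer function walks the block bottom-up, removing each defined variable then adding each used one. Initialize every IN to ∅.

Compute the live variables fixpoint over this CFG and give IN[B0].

Fixpoint table:
  B0:   IN={a, c, e}   OUT={a, c, e, f}
  B1:   IN={a, c, e, f}   OUT={a, c, d, e, f}
  B2:   IN={a, c, d, e, f}   OUT={a, c, d, e, f}
  B3:   IN={a, d, e, f}   OUT={a, c, d, e, f}
  B4:   IN={a, c}   OUT={}

Merge at B0: OUT[B0] = IN[B1] = {a, c, e, f}
Applying B0's transfer function to that OUT value gives IN[B0] (row B0 above).

Answer: {a, c, e}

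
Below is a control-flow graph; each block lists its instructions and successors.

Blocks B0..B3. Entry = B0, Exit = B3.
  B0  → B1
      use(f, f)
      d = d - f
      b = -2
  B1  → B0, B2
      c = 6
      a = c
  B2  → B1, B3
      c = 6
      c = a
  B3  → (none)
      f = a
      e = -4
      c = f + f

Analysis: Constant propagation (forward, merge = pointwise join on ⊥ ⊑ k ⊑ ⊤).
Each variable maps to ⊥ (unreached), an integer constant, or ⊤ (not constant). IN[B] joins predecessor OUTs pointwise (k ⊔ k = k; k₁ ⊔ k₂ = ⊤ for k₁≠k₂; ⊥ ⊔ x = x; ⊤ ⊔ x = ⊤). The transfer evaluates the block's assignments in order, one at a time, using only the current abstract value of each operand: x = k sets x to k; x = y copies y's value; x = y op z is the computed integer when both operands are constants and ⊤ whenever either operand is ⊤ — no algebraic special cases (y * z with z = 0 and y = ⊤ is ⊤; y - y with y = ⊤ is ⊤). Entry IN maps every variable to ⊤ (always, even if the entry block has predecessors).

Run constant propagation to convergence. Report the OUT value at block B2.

Answer: {a: 6, b: -2, c: 6, d: ⊤, e: ⊤, f: ⊤}

Working:
Converged values:
  B0:  IN=(all ⊤)  OUT={b:-2; rest ⊤}
  B1:  IN={b:-2; rest ⊤}  OUT={a:6, b:-2, c:6; rest ⊤}
  B2:  IN={a:6, b:-2, c:6; rest ⊤}  OUT={a:6, b:-2, c:6; rest ⊤}
  B3:  IN={a:6, b:-2, c:6; rest ⊤}  OUT={a:6, b:-2, c:12, e:-4, f:6; rest ⊤}

Merge at B2: IN[B2] = OUT[B1] = {a: 6, b: -2, c: 6, d: ⊤, e: ⊤, f: ⊤}
Applying B2's transfer function to that IN value gives OUT[B2] (row B2 above).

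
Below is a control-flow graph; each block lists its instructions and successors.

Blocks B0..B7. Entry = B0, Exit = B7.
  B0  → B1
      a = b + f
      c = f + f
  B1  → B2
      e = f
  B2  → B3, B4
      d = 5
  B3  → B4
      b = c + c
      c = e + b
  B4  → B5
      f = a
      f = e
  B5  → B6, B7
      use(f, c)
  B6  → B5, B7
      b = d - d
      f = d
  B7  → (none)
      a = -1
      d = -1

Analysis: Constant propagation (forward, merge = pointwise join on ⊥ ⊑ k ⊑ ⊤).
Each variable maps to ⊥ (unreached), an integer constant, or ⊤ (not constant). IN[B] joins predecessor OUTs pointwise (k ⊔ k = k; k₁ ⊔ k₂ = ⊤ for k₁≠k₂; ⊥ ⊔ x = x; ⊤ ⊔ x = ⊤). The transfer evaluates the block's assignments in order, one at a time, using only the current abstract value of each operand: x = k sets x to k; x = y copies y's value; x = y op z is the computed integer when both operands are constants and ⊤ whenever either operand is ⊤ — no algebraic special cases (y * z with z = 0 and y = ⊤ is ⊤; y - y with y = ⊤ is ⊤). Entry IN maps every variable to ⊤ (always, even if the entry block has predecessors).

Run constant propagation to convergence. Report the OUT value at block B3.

Answer: {a: ⊤, b: ⊤, c: ⊤, d: 5, e: ⊤, f: ⊤}

Trace:
Per-block solution:
  B0: | IN=(all ⊤) | OUT=(all ⊤)
  B1: | IN=(all ⊤) | OUT=(all ⊤)
  B2: | IN=(all ⊤) | OUT={d:5; rest ⊤}
  B3: | IN={d:5; rest ⊤} | OUT={d:5; rest ⊤}
  B4: | IN={d:5; rest ⊤} | OUT={d:5; rest ⊤}
  B5: | IN={d:5; rest ⊤} | OUT={d:5; rest ⊤}
  B6: | IN={d:5; rest ⊤} | OUT={b:0, d:5, f:5; rest ⊤}
  B7: | IN={d:5; rest ⊤} | OUT={a:-1, d:-1; rest ⊤}

Merge at B3: IN[B3] = OUT[B2] = {a: ⊤, b: ⊤, c: ⊤, d: 5, e: ⊤, f: ⊤}
Applying B3's transfer function to that IN value gives OUT[B3] (row B3 above).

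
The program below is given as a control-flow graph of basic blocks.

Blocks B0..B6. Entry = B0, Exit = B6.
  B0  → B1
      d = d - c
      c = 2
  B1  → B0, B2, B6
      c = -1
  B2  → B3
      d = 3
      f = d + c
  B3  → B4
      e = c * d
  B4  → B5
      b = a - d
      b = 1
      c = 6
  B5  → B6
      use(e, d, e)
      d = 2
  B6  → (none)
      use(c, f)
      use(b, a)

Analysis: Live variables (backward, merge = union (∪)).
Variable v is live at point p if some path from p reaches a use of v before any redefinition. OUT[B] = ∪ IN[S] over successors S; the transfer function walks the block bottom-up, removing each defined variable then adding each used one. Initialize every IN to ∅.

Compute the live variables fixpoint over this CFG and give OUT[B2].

Answer: {a, c, d, f}

Working:
Converged values:
  B0:   IN={a, b, c, d, f}   OUT={a, b, d, f}
  B1:   IN={a, b, d, f}   OUT={a, b, c, d, f}
  B2:   IN={a, c}   OUT={a, c, d, f}
  B3:   IN={a, c, d, f}   OUT={a, d, e, f}
  B4:   IN={a, d, e, f}   OUT={a, b, c, d, e, f}
  B5:   IN={a, b, c, d, e, f}   OUT={a, b, c, f}
  B6:   IN={a, b, c, f}   OUT={}

Merge at B2: OUT[B2] = IN[B3] = {a, c, d, f}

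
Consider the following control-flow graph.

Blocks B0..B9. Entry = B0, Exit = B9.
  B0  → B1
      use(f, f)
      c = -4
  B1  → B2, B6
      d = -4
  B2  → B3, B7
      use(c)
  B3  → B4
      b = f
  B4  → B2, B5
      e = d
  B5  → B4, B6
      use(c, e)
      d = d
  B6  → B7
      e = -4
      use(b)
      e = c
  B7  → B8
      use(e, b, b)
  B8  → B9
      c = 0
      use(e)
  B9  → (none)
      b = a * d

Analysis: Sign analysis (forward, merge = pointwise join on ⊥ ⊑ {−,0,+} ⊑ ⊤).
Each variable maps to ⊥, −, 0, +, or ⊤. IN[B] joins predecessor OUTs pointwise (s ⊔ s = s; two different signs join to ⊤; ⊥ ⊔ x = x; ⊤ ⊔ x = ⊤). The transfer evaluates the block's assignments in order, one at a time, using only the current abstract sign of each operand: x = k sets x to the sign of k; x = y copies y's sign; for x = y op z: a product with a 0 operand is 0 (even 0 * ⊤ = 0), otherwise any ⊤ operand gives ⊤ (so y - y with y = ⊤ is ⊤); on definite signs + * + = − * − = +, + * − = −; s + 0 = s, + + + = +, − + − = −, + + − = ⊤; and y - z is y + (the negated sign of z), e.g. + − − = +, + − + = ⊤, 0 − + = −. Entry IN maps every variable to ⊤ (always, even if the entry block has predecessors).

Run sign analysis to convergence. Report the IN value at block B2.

Answer: {a: ⊤, b: ⊤, c: -, d: -, e: ⊤, f: ⊤}

Trace:
Converged values:
  B0:   IN=(all ⊤)   OUT={c:-; rest ⊤}
  B1:   IN={c:-; rest ⊤}   OUT={c:-, d:-; rest ⊤}
  B2:   IN={c:-, d:-; rest ⊤}   OUT={c:-, d:-; rest ⊤}
  B3:   IN={c:-, d:-; rest ⊤}   OUT={c:-, d:-; rest ⊤}
  B4:   IN={c:-, d:-; rest ⊤}   OUT={c:-, d:-, e:-; rest ⊤}
  B5:   IN={c:-, d:-, e:-; rest ⊤}   OUT={c:-, d:-, e:-; rest ⊤}
  B6:   IN={c:-, d:-; rest ⊤}   OUT={c:-, d:-, e:-; rest ⊤}
  B7:   IN={c:-, d:-; rest ⊤}   OUT={c:-, d:-; rest ⊤}
  B8:   IN={c:-, d:-; rest ⊤}   OUT={c:0, d:-; rest ⊤}
  B9:   IN={c:0, d:-; rest ⊤}   OUT={c:0, d:-; rest ⊤}

Merge at B2: IN[B2] = OUT[B1] ⊔ OUT[B4] = {a: ⊤, b: ⊤, c: -, d: -, e: ⊤, f: ⊤}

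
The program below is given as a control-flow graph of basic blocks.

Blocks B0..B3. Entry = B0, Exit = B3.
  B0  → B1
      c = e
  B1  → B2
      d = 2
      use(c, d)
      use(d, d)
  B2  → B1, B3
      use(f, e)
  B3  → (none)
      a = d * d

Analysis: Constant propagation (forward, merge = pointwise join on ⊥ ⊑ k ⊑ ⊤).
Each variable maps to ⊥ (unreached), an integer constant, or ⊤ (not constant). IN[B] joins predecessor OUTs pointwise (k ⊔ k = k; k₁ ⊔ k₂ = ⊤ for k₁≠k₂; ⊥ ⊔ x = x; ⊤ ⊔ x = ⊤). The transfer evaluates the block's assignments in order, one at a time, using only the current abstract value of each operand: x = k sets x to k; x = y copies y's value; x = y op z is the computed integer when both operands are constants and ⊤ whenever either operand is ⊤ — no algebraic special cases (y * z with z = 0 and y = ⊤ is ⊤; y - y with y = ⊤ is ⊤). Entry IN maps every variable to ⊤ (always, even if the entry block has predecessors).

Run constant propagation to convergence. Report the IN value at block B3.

Fixpoint table:
  B0: | IN=(all ⊤) | OUT=(all ⊤)
  B1: | IN=(all ⊤) | OUT={d:2; rest ⊤}
  B2: | IN={d:2; rest ⊤} | OUT={d:2; rest ⊤}
  B3: | IN={d:2; rest ⊤} | OUT={a:4, d:2; rest ⊤}

Merge at B3: IN[B3] = OUT[B2] = {a: ⊤, b: ⊤, c: ⊤, d: 2, e: ⊤, f: ⊤}

Answer: {a: ⊤, b: ⊤, c: ⊤, d: 2, e: ⊤, f: ⊤}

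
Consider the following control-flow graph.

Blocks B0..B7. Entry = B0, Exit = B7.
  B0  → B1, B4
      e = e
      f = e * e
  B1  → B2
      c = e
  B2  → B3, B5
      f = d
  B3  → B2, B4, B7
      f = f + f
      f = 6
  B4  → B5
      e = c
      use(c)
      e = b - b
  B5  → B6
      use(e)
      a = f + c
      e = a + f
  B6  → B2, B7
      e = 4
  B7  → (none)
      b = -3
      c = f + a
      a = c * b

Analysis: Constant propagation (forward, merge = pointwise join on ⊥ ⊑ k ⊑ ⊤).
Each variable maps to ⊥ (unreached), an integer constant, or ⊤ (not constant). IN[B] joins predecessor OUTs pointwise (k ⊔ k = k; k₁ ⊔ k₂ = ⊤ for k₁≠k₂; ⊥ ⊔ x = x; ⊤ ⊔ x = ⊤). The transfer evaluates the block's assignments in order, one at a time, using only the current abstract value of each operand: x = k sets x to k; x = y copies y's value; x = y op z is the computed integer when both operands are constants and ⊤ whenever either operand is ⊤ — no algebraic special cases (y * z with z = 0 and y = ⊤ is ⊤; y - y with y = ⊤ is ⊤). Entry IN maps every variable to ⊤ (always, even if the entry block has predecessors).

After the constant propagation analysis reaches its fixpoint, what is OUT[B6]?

Answer: {a: ⊤, b: ⊤, c: ⊤, d: ⊤, e: 4, f: ⊤}

Trace:
Fixpoint table:
  B0:   IN=(all ⊤)   OUT=(all ⊤)
  B1:   IN=(all ⊤)   OUT=(all ⊤)
  B2:   IN=(all ⊤)   OUT=(all ⊤)
  B3:   IN=(all ⊤)   OUT={f:6; rest ⊤}
  B4:   IN=(all ⊤)   OUT=(all ⊤)
  B5:   IN=(all ⊤)   OUT=(all ⊤)
  B6:   IN=(all ⊤)   OUT={e:4; rest ⊤}
  B7:   IN=(all ⊤)   OUT={b:-3; rest ⊤}

Merge at B6: IN[B6] = OUT[B5] = {a: ⊤, b: ⊤, c: ⊤, d: ⊤, e: ⊤, f: ⊤}
Applying B6's transfer function to that IN value gives OUT[B6] (row B6 above).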